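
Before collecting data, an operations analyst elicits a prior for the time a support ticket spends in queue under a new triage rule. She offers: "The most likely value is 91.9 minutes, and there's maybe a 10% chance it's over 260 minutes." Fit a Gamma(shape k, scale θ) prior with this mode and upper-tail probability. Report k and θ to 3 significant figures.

k ≈ 2.77, θ ≈ 52.1

Gamma(k,θ) with k>1 has mode (k−1)θ, so θ = 91.9/(k−1).
Need P(X < 260) = 0.9 with θ tied to k this way. Start at k = 2, θ = 91.9: P(X<260) ≈ 0.774.
Too low — raise k to concentrate. Iterating converges to k ≈ 2.77.
Then θ = 91.9/(2.77−1) ≈ 52.1.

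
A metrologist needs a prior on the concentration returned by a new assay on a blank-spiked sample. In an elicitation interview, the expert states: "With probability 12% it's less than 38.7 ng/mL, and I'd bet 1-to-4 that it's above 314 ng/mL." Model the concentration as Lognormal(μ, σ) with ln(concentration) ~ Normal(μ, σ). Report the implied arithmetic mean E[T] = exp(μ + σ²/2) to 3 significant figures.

If T ~ Lognormal(μ,σ) then ln T ~ Normal(μ,σ), so the p-quantile of ln T is μ + z_p·σ.
ln(38.7) = 3.656 and ln(314) = 5.749; z_{0.12} = -1.175, z_{0.8} = 0.8416.
σ = (5.749 − 3.656)/(0.8416 − (-1.175)) = 1.038.
μ = 3.656 − (-1.175)·1.038 = 4.876.
E[T] = exp(μ + σ²/2) = exp(4.876 + 0.5389) = 225 ng/mL.

E[T] ≈ 225 ng/mL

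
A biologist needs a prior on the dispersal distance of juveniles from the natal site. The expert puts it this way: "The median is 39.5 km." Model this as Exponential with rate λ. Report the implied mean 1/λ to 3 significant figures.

mean ≈ 57 km

Exponential median = ln 2 / λ, so λ = ln 2 / 39.5 = 0.0175.
Mean = 1/λ = 57 km.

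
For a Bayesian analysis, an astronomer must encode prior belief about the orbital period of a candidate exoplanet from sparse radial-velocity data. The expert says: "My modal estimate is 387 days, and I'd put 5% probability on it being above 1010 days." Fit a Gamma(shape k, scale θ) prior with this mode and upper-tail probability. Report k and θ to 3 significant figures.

k ≈ 3.94, θ ≈ 132

Gamma(k,θ) with k>1 has mode (k−1)θ, so θ = 387/(k−1).
Need P(X < 1010) = 0.95 with θ tied to k this way. Start at k = 2, θ = 387: P(X<1010) ≈ 0.735.
Too low — raise k to concentrate. Iterating converges to k ≈ 3.94.
Then θ = 387/(3.94−1) ≈ 132.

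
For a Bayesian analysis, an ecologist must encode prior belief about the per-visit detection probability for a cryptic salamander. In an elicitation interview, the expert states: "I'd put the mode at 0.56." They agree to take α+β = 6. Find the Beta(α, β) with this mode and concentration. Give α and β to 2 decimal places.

α = 3.24, β = 2.76

For α,β > 1 the Beta mode is (α−1)/(α+β−2). With α+β = 6, the mode is (α−1)/4.
Set (α−1)/4 = 0.56 → α = 1 + 0.56·4 = 3.24.
β = 6 − α = 2.76.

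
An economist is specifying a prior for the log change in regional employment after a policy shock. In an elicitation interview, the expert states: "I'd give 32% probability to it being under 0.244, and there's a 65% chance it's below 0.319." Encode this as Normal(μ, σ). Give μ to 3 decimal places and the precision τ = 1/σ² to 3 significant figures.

μ = 0.285, τ = 129

The p-quantile of Normal(μ,σ) is μ + z_p·σ, with z_{0.32} = -0.4677 and z_{0.65} = 0.3853.
Eliminate σ: μ = (z₂·x₁ − z₁·x₂)/(z₂ − z₁) = (0.3853·0.244 − (-0.4677)·0.319)/0.853 = 0.285.
Then σ = (x₂ − x₁)/(z₂ − z₁) = (0.319 − 0.244)/0.853 = 0.088.
Precision τ = 1/σ² = 1/0.08792² = 129.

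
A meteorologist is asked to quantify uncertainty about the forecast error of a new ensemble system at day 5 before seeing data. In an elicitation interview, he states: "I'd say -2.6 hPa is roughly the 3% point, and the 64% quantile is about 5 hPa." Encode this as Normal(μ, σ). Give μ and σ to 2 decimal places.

μ = 3.78, σ = 3.39

The p-quantile of Normal(μ,σ) is μ + z_p·σ, with z_{0.03} = -1.881 and z_{0.64} = 0.3585.
Eliminate σ: μ = (z₂·x₁ − z₁·x₂)/(z₂ − z₁) = (0.3585·-2.6 − (-1.881)·5)/2.239 = 3.78.
Then σ = (x₂ − x₁)/(z₂ − z₁) = (5 − -2.6)/2.239 = 3.39.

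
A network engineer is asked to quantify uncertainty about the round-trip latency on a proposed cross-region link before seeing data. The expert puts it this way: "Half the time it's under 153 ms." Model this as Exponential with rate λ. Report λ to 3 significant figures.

Exponential median = ln 2 / λ, so λ = ln 2 / 153.0 = 0.00453.

λ ≈ 0.00453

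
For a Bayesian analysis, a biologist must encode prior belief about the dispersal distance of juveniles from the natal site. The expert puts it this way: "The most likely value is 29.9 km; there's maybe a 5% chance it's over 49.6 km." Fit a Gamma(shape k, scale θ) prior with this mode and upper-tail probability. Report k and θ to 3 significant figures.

Gamma(k,θ) with k>1 has mode (k−1)θ, so θ = 29.9/(k−1).
Need P(X < 49.6) = 0.95 with θ tied to k this way. Start at k = 2, θ = 29.9: P(X<49.6) ≈ 0.494.
Too low — raise k to concentrate. Iterating converges to k ≈ 11.9.
Then θ = 29.9/(11.9−1) ≈ 2.74.

k ≈ 11.9, θ ≈ 2.74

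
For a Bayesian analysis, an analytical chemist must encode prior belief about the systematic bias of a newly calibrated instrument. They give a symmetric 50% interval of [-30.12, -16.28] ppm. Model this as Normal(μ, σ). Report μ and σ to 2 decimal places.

A symmetric 50% interval runs μ ± z·σ with z = 0.6745.
Half-width = 6.92, so σ = 6.92/0.6745 = 10.26.
μ is the interval midpoint, -23.20.

μ = -23.20, σ = 10.26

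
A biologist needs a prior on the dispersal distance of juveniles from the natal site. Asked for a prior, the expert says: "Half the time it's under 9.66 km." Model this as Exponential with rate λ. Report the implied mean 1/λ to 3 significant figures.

Exponential median = ln 2 / λ, so λ = ln 2 / 9.66 = 0.0718.
Mean = 1/λ = 13.9 km.

mean ≈ 13.9 km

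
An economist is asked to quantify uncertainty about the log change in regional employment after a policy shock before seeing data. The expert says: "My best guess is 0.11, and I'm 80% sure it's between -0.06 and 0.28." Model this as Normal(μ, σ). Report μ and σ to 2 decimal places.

μ = 0.11, σ = 0.13

A symmetric 80% interval runs μ ± z·σ with z = 1.282.
Half-width = 0.17, so σ = 0.17/1.282 = 0.13.
μ is the stated best guess, 0.11.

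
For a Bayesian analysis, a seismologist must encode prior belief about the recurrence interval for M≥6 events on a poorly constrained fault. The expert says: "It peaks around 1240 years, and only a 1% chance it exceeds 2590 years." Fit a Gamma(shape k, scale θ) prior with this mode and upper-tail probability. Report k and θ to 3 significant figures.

k ≈ 9.98, θ ≈ 138

Gamma(k,θ) with k>1 has mode (k−1)θ, so θ = 1240/(k−1).
Need P(X < 2590) = 0.99 with θ tied to k this way. Start at k = 2, θ = 1240: P(X<2590) ≈ 0.617.
Too low — raise k to concentrate. Iterating converges to k ≈ 9.98.
Then θ = 1240/(9.98−1) ≈ 138.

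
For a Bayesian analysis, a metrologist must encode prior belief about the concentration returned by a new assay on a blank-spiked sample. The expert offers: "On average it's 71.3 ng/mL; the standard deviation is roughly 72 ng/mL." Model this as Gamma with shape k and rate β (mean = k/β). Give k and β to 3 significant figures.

k ≈ 0.981, β ≈ 0.0138

For Gamma(k, rate β): mean = k/β, variance = k/β², so CV = 1/√k.
CV = SD/mean = 72/71.3 = 1.01, hence k = 1/CV² = 0.981.
Then β = k/mean = 0.981/71.3 = 0.0138.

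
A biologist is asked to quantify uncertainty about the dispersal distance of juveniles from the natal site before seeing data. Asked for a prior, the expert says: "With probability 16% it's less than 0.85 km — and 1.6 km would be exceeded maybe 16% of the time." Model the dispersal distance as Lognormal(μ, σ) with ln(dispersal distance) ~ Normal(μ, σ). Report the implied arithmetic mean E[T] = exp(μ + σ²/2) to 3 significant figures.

If T ~ Lognormal(μ,σ) then ln T ~ Normal(μ,σ), so the p-quantile of ln T is μ + z_p·σ.
ln(0.85) = -0.1625 and ln(1.6) = 0.47; z_{0.16} = -0.9945, z_{0.84} = 0.9945.
σ = (0.47 − -0.1625)/(0.9945 − (-0.9945)) = 0.318.
μ = -0.1625 − (-0.9945)·0.318 = 0.154.
E[T] = exp(μ + σ²/2) = exp(0.154 + 0.0506) = 1.23 km.

E[T] ≈ 1.23 km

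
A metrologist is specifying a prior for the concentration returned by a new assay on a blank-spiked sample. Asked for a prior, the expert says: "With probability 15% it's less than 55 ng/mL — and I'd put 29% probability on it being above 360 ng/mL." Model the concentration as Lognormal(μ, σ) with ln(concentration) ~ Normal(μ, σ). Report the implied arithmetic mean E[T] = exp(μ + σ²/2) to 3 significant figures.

E[T] ≈ 376 ng/mL

If T ~ Lognormal(μ,σ) then ln T ~ Normal(μ,σ), so the p-quantile of ln T is μ + z_p·σ.
ln(55) = 4.007 and ln(360) = 5.886; z_{0.15} = -1.036, z_{0.71} = 0.5534.
σ = (5.886 − 4.007)/(0.5534 − (-1.036)) = 1.182.
μ = 4.007 − (-1.036)·1.182 = 5.232.
E[T] = exp(μ + σ²/2) = exp(5.232 + 0.6983) = 376 ng/mL.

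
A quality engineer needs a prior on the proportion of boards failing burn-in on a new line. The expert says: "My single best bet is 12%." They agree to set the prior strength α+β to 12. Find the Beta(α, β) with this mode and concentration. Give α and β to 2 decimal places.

For α,β > 1 the Beta mode is (α−1)/(α+β−2). With α+β = 12, the mode is (α−1)/10.
Set (α−1)/10 = 0.12 → α = 1 + 0.12·10 = 2.20.
β = 12 − α = 9.80.

α = 2.20, β = 9.80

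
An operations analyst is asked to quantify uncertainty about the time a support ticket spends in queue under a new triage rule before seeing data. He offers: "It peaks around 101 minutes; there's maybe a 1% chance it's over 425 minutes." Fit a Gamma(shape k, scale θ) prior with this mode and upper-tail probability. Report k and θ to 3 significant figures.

k ≈ 3, θ ≈ 50.6

Gamma(k,θ) with k>1 has mode (k−1)θ, so θ = 101/(k−1).
Need P(X < 425) = 0.99 with θ tied to k this way. Start at k = 2, θ = 101: P(X<425) ≈ 0.923.
Too low — raise k to concentrate. Iterating converges to k ≈ 3.
Then θ = 101/(3−1) ≈ 50.6.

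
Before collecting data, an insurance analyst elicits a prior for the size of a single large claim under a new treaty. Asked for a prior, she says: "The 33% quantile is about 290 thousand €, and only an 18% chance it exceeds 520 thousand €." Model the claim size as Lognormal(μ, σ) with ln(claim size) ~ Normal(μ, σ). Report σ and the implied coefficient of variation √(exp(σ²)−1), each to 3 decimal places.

σ ≈ 0.431, CV ≈ 0.452

If T ~ Lognormal(μ,σ) then ln T ~ Normal(μ,σ), so the p-quantile of ln T is μ + z_p·σ.
ln(290) = 5.67 and ln(520) = 6.254; z_{0.33} = -0.4399, z_{0.82} = 0.9154.
σ = (6.254 − 5.67)/(0.9154 − (-0.4399)) = 0.431.
μ = 5.67 − (-0.4399)·0.431 = 5.859.
CV = √(exp(σ²)−1) = √(exp(0.1856)−1) = 0.452.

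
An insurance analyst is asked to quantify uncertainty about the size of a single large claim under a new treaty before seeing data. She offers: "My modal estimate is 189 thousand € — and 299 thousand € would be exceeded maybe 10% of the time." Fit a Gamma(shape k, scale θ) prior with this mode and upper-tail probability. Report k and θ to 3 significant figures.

k ≈ 9.91, θ ≈ 21.2

Gamma(k,θ) with k>1 has mode (k−1)θ, so θ = 189/(k−1).
Need P(X < 299) = 0.9 with θ tied to k this way. Start at k = 2, θ = 189: P(X<299) ≈ 0.469.
Too low — raise k to concentrate. Iterating converges to k ≈ 9.91.
Then θ = 189/(9.91−1) ≈ 21.2.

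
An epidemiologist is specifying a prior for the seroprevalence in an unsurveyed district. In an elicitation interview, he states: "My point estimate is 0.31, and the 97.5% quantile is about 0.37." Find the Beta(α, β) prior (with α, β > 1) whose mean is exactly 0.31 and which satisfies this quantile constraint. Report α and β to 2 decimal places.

With mean 0.31 fixed, write α = 0.31s, β = 0.69s where s = α+β.
Need P(θ < 0.37) = 0.975 under Beta(0.31s, 0.69s). Normal approximation: (q−m)/√(m(1−m)/s) ≈ z_{0.975} = 1.96, so s ≈ 0.31·0.69·(1.96)²/(0.37−0.31)² = 228.2.
At s = 228.2: P(θ<0.37) ≈ 0.972. Adjusting to match 0.975 gives s ≈ 238.62.
So α = 0.31·238.62 ≈ 73.97, β = 0.69·238.62 ≈ 164.65.

α ≈ 73.97, β ≈ 164.65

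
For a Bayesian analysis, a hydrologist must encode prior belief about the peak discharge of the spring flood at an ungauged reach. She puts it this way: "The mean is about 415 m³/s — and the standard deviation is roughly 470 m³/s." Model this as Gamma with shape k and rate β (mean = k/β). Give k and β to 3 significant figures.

For Gamma(k, rate β): mean = k/β, variance = k/β², so CV = 1/√k.
CV = SD/mean = 470/415 = 1.133, hence k = 1/CV² = 0.78.
Then β = k/mean = 0.78/415 = 0.00188.

k ≈ 0.78, β ≈ 0.00188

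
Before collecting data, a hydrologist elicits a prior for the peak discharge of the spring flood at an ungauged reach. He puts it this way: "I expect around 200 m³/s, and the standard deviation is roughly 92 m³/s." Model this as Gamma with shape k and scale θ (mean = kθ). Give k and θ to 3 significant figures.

For Gamma(k, scale θ): mean = kθ, variance = kθ², so CV = 1/√k.
CV = SD/mean = 92/200 = 0.46, hence k = 1/CV² = 4.73.
Then θ = mean/k = 200/4.73 = 42.3.

k ≈ 4.73, θ ≈ 42.3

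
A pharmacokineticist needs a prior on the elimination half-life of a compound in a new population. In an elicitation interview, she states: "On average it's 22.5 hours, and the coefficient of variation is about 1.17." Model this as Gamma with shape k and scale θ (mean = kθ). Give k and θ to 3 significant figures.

k ≈ 0.731, θ ≈ 30.8

For Gamma(k, scale θ): mean = kθ, variance = kθ², so CV = 1/√k.
CV = 1.17, hence k = 1/CV² = 0.731.
Then θ = mean/k = 22.5/0.731 = 30.8.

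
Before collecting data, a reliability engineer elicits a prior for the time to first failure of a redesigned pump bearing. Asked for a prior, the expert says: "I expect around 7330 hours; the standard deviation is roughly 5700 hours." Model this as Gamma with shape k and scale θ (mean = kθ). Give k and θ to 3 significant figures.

For Gamma(k, scale θ): mean = kθ, variance = kθ², so CV = 1/√k.
CV = SD/mean = 5700/7330 = 0.7776, hence k = 1/CV² = 1.65.
Then θ = mean/k = 7330/1.65 = 4430.

k ≈ 1.65, θ ≈ 4430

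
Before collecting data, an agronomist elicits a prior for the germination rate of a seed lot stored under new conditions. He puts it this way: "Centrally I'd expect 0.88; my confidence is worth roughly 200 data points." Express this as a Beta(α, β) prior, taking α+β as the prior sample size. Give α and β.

Under the effective-sample-size interpretation, Beta(α, β) has prior mean α/(α+β) and prior sample size α+β.
So α+β = 200 and α/(α+β) = 0.88, giving α = 0.88·200 = 176 and β = 200 − 176 = 24.

α = 176, β = 24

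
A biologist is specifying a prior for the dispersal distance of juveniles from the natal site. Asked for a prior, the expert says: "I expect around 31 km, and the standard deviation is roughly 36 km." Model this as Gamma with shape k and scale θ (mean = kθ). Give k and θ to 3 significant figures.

k ≈ 0.742, θ ≈ 41.8

For Gamma(k, scale θ): mean = kθ, variance = kθ², so CV = 1/√k.
CV = SD/mean = 36/31 = 1.161, hence k = 1/CV² = 0.742.
Then θ = mean/k = 31/0.742 = 41.8.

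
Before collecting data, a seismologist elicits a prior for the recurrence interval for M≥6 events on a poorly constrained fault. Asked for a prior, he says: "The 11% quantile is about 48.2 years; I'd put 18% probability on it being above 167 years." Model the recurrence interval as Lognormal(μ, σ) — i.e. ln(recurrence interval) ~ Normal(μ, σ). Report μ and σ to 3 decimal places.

μ ≈ 4.587, σ ≈ 0.580

If T ~ Lognormal(μ,σ) then ln T ~ Normal(μ,σ), so the p-quantile of ln T is μ + z_p·σ.
ln(48.2) = 3.875 and ln(167) = 5.118; z_{0.11} = -1.227, z_{0.82} = 0.9154.
σ = (5.118 − 3.875)/(0.9154 − (-1.227)) = 0.580.
μ = 3.875 − (-1.227)·0.580 = 4.587.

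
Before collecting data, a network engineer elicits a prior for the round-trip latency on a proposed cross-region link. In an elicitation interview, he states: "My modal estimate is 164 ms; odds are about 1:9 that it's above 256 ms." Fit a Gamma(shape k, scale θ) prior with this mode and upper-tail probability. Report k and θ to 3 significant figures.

k ≈ 10.4, θ ≈ 17.4

Gamma(k,θ) with k>1 has mode (k−1)θ, so θ = 164/(k−1).
Need P(X < 256) = 0.9 with θ tied to k this way. Start at k = 2, θ = 164: P(X<256) ≈ 0.462.
Too low — raise k to concentrate. Iterating converges to k ≈ 10.4.
Then θ = 164/(10.4−1) ≈ 17.4.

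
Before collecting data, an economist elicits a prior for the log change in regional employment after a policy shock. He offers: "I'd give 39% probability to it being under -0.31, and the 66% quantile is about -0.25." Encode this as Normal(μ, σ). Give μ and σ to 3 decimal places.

μ = -0.286, σ = 0.087

The p-quantile of Normal(μ,σ) is μ + z_p·σ, with z_{0.39} = -0.2793 and z_{0.66} = 0.4125.
Eliminate σ: μ = (z₂·x₁ − z₁·x₂)/(z₂ − z₁) = (0.4125·-0.31 − (-0.2793)·-0.25)/0.6918 = -0.286.
Then σ = (x₂ − x₁)/(z₂ − z₁) = (-0.25 − -0.31)/0.6918 = 0.087.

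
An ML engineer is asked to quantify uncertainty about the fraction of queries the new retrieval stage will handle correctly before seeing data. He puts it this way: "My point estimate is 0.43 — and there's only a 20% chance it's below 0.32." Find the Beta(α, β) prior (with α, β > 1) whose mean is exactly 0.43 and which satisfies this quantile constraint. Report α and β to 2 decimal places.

α ≈ 6.31, β ≈ 8.36

With mean 0.43 fixed, write α = 0.43s, β = 0.57s where s = α+β.
Need P(θ < 0.32) = 0.2 under Beta(0.43s, 0.57s). Normal approximation: (q−m)/√(m(1−m)/s) ≈ z_{0.2} = -0.842, so s ≈ 0.43·0.57·(-0.842)²/(0.32−0.43)² = 14.3.
At s = 14.3: P(θ<0.32) ≈ 0.203. Adjusting to match 0.2 gives s ≈ 14.67.
So α = 0.43·14.67 ≈ 6.31, β = 0.57·14.67 ≈ 8.36.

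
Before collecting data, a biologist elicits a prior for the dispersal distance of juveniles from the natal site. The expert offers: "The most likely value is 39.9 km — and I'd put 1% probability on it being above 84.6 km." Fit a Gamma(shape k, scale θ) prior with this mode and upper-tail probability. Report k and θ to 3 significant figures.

Gamma(k,θ) with k>1 has mode (k−1)θ, so θ = 39.9/(k−1).
Need P(X < 84.6) = 0.99 with θ tied to k this way. Start at k = 2, θ = 39.9: P(X<84.6) ≈ 0.626.
Too low — raise k to concentrate. Iterating converges to k ≈ 9.6.
Then θ = 39.9/(9.6−1) ≈ 4.64.

k ≈ 9.6, θ ≈ 4.64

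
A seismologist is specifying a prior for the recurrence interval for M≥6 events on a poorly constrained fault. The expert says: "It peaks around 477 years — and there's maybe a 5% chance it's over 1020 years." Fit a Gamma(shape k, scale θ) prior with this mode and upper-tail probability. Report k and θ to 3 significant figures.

Gamma(k,θ) with k>1 has mode (k−1)θ, so θ = 477/(k−1).
Need P(X < 1020) = 0.95 with θ tied to k this way. Start at k = 2, θ = 477: P(X<1020) ≈ 0.630.
Too low — raise k to concentrate. Iterating converges to k ≈ 5.77.
Then θ = 477/(5.77−1) ≈ 99.9.

k ≈ 5.77, θ ≈ 99.9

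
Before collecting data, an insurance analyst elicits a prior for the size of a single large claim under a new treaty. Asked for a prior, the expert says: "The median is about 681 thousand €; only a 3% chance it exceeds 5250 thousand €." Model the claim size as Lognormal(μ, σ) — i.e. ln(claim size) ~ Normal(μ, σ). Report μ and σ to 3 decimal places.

μ ≈ 6.524, σ ≈ 1.086

If T ~ Lognormal(μ,σ) then ln T ~ Normal(μ,σ), so the p-quantile of ln T is μ + z_p·σ.
ln(681) = 6.524 and ln(5250) = 8.566; z_{0.5} = 0, z_{0.97} = 1.881.
σ = (8.566 − 6.524)/(1.881 − (0)) = 1.086.
μ = 6.524 − (0)·1.086 = 6.524.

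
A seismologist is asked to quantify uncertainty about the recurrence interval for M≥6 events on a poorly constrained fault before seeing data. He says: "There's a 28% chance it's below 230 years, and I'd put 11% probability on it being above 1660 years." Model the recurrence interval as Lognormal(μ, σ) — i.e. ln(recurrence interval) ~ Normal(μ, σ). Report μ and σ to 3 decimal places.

μ ≈ 6.075, σ ≈ 1.092

If T ~ Lognormal(μ,σ) then ln T ~ Normal(μ,σ), so the p-quantile of ln T is μ + z_p·σ.
ln(230) = 5.438 and ln(1660) = 7.415; z_{0.28} = -0.5828, z_{0.89} = 1.227.
σ = (7.415 − 5.438)/(1.227 − (-0.5828)) = 1.092.
μ = 5.438 − (-0.5828)·1.092 = 6.075.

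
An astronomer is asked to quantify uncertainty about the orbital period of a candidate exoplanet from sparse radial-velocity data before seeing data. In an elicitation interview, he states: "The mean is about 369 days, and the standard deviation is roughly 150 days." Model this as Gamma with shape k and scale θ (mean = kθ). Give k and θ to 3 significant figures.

k ≈ 6.05, θ ≈ 61

For Gamma(k, scale θ): mean = kθ, variance = kθ², so CV = 1/√k.
CV = SD/mean = 150/369 = 0.4065, hence k = 1/CV² = 6.05.
Then θ = mean/k = 369/6.05 = 61.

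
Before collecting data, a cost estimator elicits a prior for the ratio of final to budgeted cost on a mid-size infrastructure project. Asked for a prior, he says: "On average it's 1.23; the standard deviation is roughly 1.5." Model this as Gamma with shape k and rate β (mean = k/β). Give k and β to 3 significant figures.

For Gamma(k, rate β): mean = k/β, variance = k/β², so CV = 1/√k.
CV = SD/mean = 1.5/1.23 = 1.22, hence k = 1/CV² = 0.672.
Then β = k/mean = 0.672/1.23 = 0.547.

k ≈ 0.672, β ≈ 0.547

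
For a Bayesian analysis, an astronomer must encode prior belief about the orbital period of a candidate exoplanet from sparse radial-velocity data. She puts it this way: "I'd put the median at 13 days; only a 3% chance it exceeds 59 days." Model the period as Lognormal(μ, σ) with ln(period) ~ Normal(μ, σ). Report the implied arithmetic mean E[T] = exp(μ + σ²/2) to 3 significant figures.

E[T] ≈ 18 days

If T ~ Lognormal(μ,σ) then ln T ~ Normal(μ,σ), so the p-quantile of ln T is μ + z_p·σ.
ln(13) = 2.565 and ln(59) = 4.078; z_{0.5} = 0, z_{0.97} = 1.881.
σ = (4.078 − 2.565)/(1.881 − (0)) = 0.804.
μ = 2.565 − (0)·0.804 = 2.565.
E[T] = exp(μ + σ²/2) = exp(2.565 + 0.3234) = 18 days.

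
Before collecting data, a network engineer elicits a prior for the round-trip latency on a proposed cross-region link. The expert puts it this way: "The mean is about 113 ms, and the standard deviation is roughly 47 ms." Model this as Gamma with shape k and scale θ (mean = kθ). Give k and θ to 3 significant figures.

k ≈ 5.78, θ ≈ 19.5

For Gamma(k, scale θ): mean = kθ, variance = kθ², so CV = 1/√k.
CV = SD/mean = 47/113 = 0.4159, hence k = 1/CV² = 5.78.
Then θ = mean/k = 113/5.78 = 19.5.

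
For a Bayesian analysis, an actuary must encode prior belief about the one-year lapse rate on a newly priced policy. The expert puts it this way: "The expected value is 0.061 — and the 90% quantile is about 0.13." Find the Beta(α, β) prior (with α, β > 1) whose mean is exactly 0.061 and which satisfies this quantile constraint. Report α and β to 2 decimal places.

With mean 0.061 fixed, write α = 0.061s, β = 0.939s where s = α+β.
Need P(θ < 0.13) = 0.9 under Beta(0.061s, 0.939s). Normal approximation: (q−m)/√(m(1−m)/s) ≈ z_{0.9} = 1.28, so s ≈ 0.061·0.939·(1.28)²/(0.13−0.061)² = 19.8.
At s = 19.8: P(θ<0.13) ≈ 0.895. Adjusting to match 0.9 gives s ≈ 21.27.
So α = 0.061·21.27 ≈ 1.30, β = 0.939·21.27 ≈ 19.97.

α ≈ 1.30, β ≈ 19.97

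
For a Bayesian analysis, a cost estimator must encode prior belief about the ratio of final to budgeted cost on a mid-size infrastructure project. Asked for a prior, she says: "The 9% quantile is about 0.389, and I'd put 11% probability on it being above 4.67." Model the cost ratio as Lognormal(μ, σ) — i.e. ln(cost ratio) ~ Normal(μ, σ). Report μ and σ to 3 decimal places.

If T ~ Lognormal(μ,σ) then ln T ~ Normal(μ,σ), so the p-quantile of ln T is μ + z_p·σ.
ln(0.389) = -0.9442 and ln(4.67) = 1.541; z_{0.09} = -1.341, z_{0.89} = 1.227.
σ = (1.541 − -0.9442)/(1.227 − (-1.341)) = 0.968.
μ = -0.9442 − (-1.341)·0.968 = 0.354.

μ ≈ 0.354, σ ≈ 0.968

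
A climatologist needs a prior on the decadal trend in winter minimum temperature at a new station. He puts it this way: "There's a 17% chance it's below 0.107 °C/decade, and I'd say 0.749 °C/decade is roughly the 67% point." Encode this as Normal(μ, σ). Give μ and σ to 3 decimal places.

μ = 0.546, σ = 0.461

The p-quantile of Normal(μ,σ) is μ + z_p·σ, with z_{0.17} = -0.9542 and z_{0.67} = 0.4399.
Eliminate σ: μ = (z₂·x₁ − z₁·x₂)/(z₂ − z₁) = (0.4399·0.107 − (-0.9542)·0.749)/1.394 = 0.546.
Then σ = (x₂ − x₁)/(z₂ − z₁) = (0.749 − 0.107)/1.394 = 0.461.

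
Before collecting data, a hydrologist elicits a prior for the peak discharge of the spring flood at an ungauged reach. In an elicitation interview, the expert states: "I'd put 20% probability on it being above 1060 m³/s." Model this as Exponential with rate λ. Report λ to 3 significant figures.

λ ≈ 0.00152

P(T > 1060.0) = e^(−λ·1060.0) = 0.2, so λ = −ln(0.2)/1060.0 = 0.00152.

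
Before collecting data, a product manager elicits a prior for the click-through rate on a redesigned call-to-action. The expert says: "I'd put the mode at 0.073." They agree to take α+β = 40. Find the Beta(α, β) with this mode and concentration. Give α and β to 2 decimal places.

For α,β > 1 the Beta mode is (α−1)/(α+β−2). With α+β = 40, the mode is (α−1)/38.
Set (α−1)/38 = 0.073 → α = 1 + 0.073·38 = 3.77.
β = 40 − α = 36.23.

α = 3.77, β = 36.23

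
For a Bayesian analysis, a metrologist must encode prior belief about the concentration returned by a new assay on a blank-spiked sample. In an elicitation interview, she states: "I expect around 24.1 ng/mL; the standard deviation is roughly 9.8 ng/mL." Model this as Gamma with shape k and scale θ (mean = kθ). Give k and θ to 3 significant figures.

For Gamma(k, scale θ): mean = kθ, variance = kθ², so CV = 1/√k.
CV = SD/mean = 9.8/24.1 = 0.4066, hence k = 1/CV² = 6.05.
Then θ = mean/k = 24.1/6.05 = 3.99.

k ≈ 6.05, θ ≈ 3.99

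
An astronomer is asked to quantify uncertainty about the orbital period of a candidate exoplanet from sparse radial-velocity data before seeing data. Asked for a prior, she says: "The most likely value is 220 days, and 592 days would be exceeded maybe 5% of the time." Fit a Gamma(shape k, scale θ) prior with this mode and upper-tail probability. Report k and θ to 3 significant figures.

Gamma(k,θ) with k>1 has mode (k−1)θ, so θ = 220/(k−1).
Need P(X < 592) = 0.95 with θ tied to k this way. Start at k = 2, θ = 220: P(X<592) ≈ 0.750.
Too low — raise k to concentrate. Iterating converges to k ≈ 3.75.
Then θ = 220/(3.75−1) ≈ 80.1.

k ≈ 3.75, θ ≈ 80.1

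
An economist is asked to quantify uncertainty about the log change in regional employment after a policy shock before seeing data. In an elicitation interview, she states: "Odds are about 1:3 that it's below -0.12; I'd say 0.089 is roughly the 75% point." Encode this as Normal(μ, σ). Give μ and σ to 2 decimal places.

The p-quantile of Normal(μ,σ) is μ + z_p·σ, with z_{0.25} = -0.6745 and z_{0.75} = 0.6745.
Eliminate σ: μ = (z₂·x₁ − z₁·x₂)/(z₂ − z₁) = (0.6745·-0.12 − (-0.6745)·0.089)/1.349 = -0.02.
Then σ = (x₂ − x₁)/(z₂ − z₁) = (0.089 − -0.12)/1.349 = 0.15.

μ = -0.02, σ = 0.15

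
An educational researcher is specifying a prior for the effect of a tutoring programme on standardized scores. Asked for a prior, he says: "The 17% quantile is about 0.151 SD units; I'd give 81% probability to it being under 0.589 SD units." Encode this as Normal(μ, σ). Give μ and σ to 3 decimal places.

μ = 0.379, σ = 0.239

The p-quantile of Normal(μ,σ) is μ + z_p·σ, with z_{0.17} = -0.9542 and z_{0.81} = 0.8779.
Eliminate σ: μ = (z₂·x₁ − z₁·x₂)/(z₂ − z₁) = (0.8779·0.151 − (-0.9542)·0.589)/1.832 = 0.379.
Then σ = (x₂ − x₁)/(z₂ − z₁) = (0.589 − 0.151)/1.832 = 0.239.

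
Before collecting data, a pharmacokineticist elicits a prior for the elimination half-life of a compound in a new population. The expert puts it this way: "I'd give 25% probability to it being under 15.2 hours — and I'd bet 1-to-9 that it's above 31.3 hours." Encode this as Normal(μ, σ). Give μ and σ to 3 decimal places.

The p-quantile of Normal(μ,σ) is μ + z_p·σ, with z_{0.25} = -0.6745 and z_{0.9} = 1.282.
Eliminate σ: μ = (z₂·x₁ − z₁·x₂)/(z₂ − z₁) = (1.282·15.2 − (-0.6745)·31.3)/1.956 = 20.752.
Then σ = (x₂ − x₁)/(z₂ − z₁) = (31.3 − 15.2)/1.956 = 8.231.

μ = 20.752, σ = 8.231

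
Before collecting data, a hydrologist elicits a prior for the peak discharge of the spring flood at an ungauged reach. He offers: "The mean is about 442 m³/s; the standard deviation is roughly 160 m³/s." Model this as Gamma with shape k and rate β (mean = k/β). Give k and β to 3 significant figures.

k ≈ 7.63, β ≈ 0.0173

For Gamma(k, rate β): mean = k/β, variance = k/β², so CV = 1/√k.
CV = SD/mean = 160/442 = 0.362, hence k = 1/CV² = 7.63.
Then β = k/mean = 7.63/442 = 0.0173.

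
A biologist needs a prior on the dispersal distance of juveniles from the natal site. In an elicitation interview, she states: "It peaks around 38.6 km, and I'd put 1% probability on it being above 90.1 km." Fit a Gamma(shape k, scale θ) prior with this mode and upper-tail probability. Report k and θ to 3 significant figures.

k ≈ 7.63, θ ≈ 5.82

Gamma(k,θ) with k>1 has mode (k−1)θ, so θ = 38.6/(k−1).
Need P(X < 90.1) = 0.99 with θ tied to k this way. Start at k = 2, θ = 38.6: P(X<90.1) ≈ 0.677.
Too low — raise k to concentrate. Iterating converges to k ≈ 7.63.
Then θ = 38.6/(7.63−1) ≈ 5.82.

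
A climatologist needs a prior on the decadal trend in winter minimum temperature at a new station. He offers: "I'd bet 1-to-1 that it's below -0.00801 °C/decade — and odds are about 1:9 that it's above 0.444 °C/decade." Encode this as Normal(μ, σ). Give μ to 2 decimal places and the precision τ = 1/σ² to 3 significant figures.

The p-quantile of Normal(μ,σ) is μ + z_p·σ, with z_{0.5} = 0 and z_{0.9} = 1.282.
Eliminate σ: μ = (z₂·x₁ − z₁·x₂)/(z₂ − z₁) = (1.282·-0.00801 − (0)·0.444)/1.282 = -0.01.
Then σ = (x₂ − x₁)/(z₂ − z₁) = (0.444 − -0.00801)/1.282 = 0.35.
Precision τ = 1/σ² = 1/0.3527² = 8.04.

μ = -0.01, τ = 8.04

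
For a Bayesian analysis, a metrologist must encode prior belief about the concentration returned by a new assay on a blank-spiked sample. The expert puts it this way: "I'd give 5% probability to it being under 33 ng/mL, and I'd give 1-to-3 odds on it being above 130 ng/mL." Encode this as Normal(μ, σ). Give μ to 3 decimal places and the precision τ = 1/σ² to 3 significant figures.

For Normal(μ,σ), the p-quantile is μ + z_p·σ. Here z_{0.05} = -1.645, z_{0.75} = 0.6745.
So 33 = μ − 1.645σ and 130 = μ + 0.6745σ.
Subtracting: σ = (130 − 33)/(0.6745 − (-1.645)) = 41.822.
Then μ = 33 − (-1.645)·41.822 = 101.791.
Precision τ = 1/σ² = 1/41.82² = 0.000572.

μ = 101.791, τ = 0.000572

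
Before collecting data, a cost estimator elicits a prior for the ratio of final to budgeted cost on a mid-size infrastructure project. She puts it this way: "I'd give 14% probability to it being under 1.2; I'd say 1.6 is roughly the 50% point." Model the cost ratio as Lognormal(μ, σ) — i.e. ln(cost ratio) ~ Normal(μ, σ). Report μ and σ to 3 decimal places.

If T ~ Lognormal(μ,σ) then ln T ~ Normal(μ,σ), so the p-quantile of ln T is μ + z_p·σ.
ln(1.2) = 0.1823 and ln(1.6) = 0.47; z_{0.14} = -1.08, z_{0.5} = 0.
σ = (0.47 − 0.1823)/(0 − (-1.08)) = 0.266.
μ = 0.1823 − (-1.08)·0.266 = 0.470.

μ ≈ 0.470, σ ≈ 0.266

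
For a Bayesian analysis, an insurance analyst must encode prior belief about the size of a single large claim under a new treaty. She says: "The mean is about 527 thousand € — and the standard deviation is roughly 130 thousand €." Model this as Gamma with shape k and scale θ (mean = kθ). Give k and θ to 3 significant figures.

For Gamma(k, scale θ): mean = kθ, variance = kθ², so CV = 1/√k.
CV = SD/mean = 130/527 = 0.2467, hence k = 1/CV² = 16.4.
Then θ = mean/k = 527/16.4 = 32.1.

k ≈ 16.4, θ ≈ 32.1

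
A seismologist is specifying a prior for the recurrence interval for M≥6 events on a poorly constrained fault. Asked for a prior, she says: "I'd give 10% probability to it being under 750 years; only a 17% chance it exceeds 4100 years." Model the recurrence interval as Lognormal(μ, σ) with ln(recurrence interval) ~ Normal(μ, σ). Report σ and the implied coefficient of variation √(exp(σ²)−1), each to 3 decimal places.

σ ≈ 0.760, CV ≈ 0.884

If T ~ Lognormal(μ,σ) then ln T ~ Normal(μ,σ), so the p-quantile of ln T is μ + z_p·σ.
ln(750) = 6.62 and ln(4100) = 8.319; z_{0.1} = -1.282, z_{0.83} = 0.9542.
σ = (8.319 − 6.62)/(0.9542 − (-1.282)) = 0.760.
μ = 6.62 − (-1.282)·0.760 = 7.594.
CV = √(exp(σ²)−1) = √(exp(0.5773)−1) = 0.884.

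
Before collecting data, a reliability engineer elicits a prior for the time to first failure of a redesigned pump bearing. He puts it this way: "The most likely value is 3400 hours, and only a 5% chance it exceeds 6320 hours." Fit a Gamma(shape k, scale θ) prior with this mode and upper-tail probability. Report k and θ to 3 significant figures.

k ≈ 8.24, θ ≈ 470

Gamma(k,θ) with k>1 has mode (k−1)θ, so θ = 3400/(k−1).
Need P(X < 6320) = 0.95 with θ tied to k this way. Start at k = 2, θ = 3400: P(X<6320) ≈ 0.554.
Too low — raise k to concentrate. Iterating converges to k ≈ 8.24.
Then θ = 3400/(8.24−1) ≈ 470.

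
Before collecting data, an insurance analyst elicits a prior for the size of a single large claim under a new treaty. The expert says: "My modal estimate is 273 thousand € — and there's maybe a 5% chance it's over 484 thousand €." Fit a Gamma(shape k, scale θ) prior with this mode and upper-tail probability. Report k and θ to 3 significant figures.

k ≈ 9.5, θ ≈ 32.1

Gamma(k,θ) with k>1 has mode (k−1)θ, so θ = 273/(k−1).
Need P(X < 484) = 0.95 with θ tied to k this way. Start at k = 2, θ = 273: P(X<484) ≈ 0.529.
Too low — raise k to concentrate. Iterating converges to k ≈ 9.5.
Then θ = 273/(9.5−1) ≈ 32.1.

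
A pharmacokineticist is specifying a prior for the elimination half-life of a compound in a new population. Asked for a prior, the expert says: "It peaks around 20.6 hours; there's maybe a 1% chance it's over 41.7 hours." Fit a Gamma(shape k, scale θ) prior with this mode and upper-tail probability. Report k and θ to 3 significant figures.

k ≈ 10.9, θ ≈ 2.09

Gamma(k,θ) with k>1 has mode (k−1)θ, so θ = 20.6/(k−1).
Need P(X < 41.7) = 0.99 with θ tied to k this way. Start at k = 2, θ = 20.6: P(X<41.7) ≈ 0.601.
Too low — raise k to concentrate. Iterating converges to k ≈ 10.9.
Then θ = 20.6/(10.9−1) ≈ 2.09.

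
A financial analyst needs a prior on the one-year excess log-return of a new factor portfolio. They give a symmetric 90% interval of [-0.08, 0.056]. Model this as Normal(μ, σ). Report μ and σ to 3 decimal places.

A symmetric 90% interval runs μ ± z·σ with z = 1.645.
Half-width = 0.068, so σ = 0.068/1.645 = 0.041.
μ is the interval midpoint, -0.012.

μ = -0.012, σ = 0.041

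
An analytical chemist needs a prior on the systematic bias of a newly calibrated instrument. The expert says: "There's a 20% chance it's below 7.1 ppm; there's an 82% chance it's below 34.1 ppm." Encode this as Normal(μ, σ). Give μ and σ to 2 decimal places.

The p-quantile of Normal(μ,σ) is μ + z_p·σ, with z_{0.2} = -0.8416 and z_{0.82} = 0.9154.
Eliminate σ: μ = (z₂·x₁ − z₁·x₂)/(z₂ − z₁) = (0.9154·7.1 − (-0.8416)·34.1)/1.757 = 20.03.
Then σ = (x₂ − x₁)/(z₂ − z₁) = (34.1 − 7.1)/1.757 = 15.37.

μ = 20.03, σ = 15.37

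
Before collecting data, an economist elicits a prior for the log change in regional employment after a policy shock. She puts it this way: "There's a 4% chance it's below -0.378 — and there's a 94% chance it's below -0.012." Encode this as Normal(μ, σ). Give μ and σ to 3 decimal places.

μ = -0.184, σ = 0.111

For Normal(μ,σ), the p-quantile is μ + z_p·σ. Here z_{0.04} = -1.751, z_{0.94} = 1.555.
So -0.378 = μ − 1.751σ and -0.012 = μ + 1.555σ.
Subtracting: σ = (-0.012 − -0.378)/(1.555 − (-1.751)) = 0.111.
Then μ = -0.378 − (-1.751)·0.111 = -0.184.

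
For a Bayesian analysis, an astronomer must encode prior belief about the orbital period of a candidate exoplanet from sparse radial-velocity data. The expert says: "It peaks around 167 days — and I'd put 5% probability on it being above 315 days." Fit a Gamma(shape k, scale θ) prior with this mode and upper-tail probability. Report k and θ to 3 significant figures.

k ≈ 7.91, θ ≈ 24.2

Gamma(k,θ) with k>1 has mode (k−1)θ, so θ = 167/(k−1).
Need P(X < 315) = 0.95 with θ tied to k this way. Start at k = 2, θ = 167: P(X<315) ≈ 0.562.
Too low — raise k to concentrate. Iterating converges to k ≈ 7.91.
Then θ = 167/(7.91−1) ≈ 24.2.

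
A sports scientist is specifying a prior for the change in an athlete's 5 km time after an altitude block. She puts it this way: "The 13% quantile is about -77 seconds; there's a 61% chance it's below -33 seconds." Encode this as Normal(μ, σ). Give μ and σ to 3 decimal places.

μ = -41.743, σ = 31.301

For Normal(μ,σ), the p-quantile is μ + z_p·σ. Here z_{0.13} = -1.126, z_{0.61} = 0.2793.
So -77 = μ − 1.126σ and -33 = μ + 0.2793σ.
Subtracting: σ = (-33 − -77)/(0.2793 − (-1.126)) = 31.301.
Then μ = -77 − (-1.126)·31.301 = -41.743.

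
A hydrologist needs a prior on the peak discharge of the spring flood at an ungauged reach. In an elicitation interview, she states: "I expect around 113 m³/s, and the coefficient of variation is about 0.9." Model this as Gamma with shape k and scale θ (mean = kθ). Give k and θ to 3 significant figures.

For Gamma(k, scale θ): mean = kθ, variance = kθ², so CV = 1/√k.
CV = 0.9, hence k = 1/CV² = 1.23.
Then θ = mean/k = 113/1.23 = 91.5.

k ≈ 1.23, θ ≈ 91.5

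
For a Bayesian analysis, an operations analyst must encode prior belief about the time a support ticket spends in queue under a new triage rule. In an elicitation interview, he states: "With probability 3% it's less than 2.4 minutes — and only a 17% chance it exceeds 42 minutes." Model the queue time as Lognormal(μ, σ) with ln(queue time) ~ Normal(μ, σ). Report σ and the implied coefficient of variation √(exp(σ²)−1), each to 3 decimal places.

σ ≈ 1.010, CV ≈ 1.331

If T ~ Lognormal(μ,σ) then ln T ~ Normal(μ,σ), so the p-quantile of ln T is μ + z_p·σ.
ln(2.4) = 0.8755 and ln(42) = 3.738; z_{0.03} = -1.881, z_{0.83} = 0.9542.
σ = (3.738 − 0.8755)/(0.9542 − (-1.881)) = 1.010.
μ = 0.8755 − (-1.881)·1.010 = 2.774.
CV = √(exp(σ²)−1) = √(exp(1.0193)−1) = 1.331.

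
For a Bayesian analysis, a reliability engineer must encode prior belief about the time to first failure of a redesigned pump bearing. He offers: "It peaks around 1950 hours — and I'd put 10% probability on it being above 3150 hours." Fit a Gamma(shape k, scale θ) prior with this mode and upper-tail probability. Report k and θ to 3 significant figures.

Gamma(k,θ) with k>1 has mode (k−1)θ, so θ = 1950/(k−1).
Need P(X < 3150) = 0.9 with θ tied to k this way. Start at k = 2, θ = 1950: P(X<3150) ≈ 0.480.
Too low — raise k to concentrate. Iterating converges to k ≈ 9.18.
Then θ = 1950/(9.18−1) ≈ 238.

k ≈ 9.18, θ ≈ 238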